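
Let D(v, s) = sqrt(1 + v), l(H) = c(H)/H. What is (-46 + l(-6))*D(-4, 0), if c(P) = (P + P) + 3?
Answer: -89*I*sqrt(3)/2 ≈ -77.076*I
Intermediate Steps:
c(P) = 3 + 2*P (c(P) = 2*P + 3 = 3 + 2*P)
l(H) = (3 + 2*H)/H
(-46 + l(-6))*D(-4, 0) = (-46 + (2 + 3/(-6)))*sqrt(1 - 4) = (-46 + (2 + 3*(-1/6)))*sqrt(-3) = (-46 + (2 - 1/2))*(I*sqrt(3)) = (-46 + 3/2)*(I*sqrt(3)) = -89*I*sqrt(3)/2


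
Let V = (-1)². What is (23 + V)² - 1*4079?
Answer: -3503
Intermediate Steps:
V = 1
(23 + V)² - 1*4079 = (23 + 1)² - 1*4079 = 24² - 4079 = 576 - 4079 = -3503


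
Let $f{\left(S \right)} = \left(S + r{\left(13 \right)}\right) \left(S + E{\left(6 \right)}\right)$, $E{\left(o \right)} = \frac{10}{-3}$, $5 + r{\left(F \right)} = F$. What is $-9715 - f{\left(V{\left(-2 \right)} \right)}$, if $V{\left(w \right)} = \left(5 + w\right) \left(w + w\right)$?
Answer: $- \frac{29329}{3} \approx -9776.3$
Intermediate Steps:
$r{\left(F \right)} = -5 + F$
$V{\left(w \right)} = 2 w \left(5 + w\right)$ ($V{\left(w \right)} = \left(5 + w\right) 2 w = 2 w \left(5 + w\right)$)
$E{\left(o \right)} = - \frac{10}{3}$ ($E{\left(o \right)} = 10 \left(- \frac{1}{3}\right) = - \frac{10}{3}$)
$f{\left(S \right)} = \left(8 + S\right) \left(- \frac{10}{3} + S\right)$ ($f{\left(S \right)} = \left(S + \left(-5 + 13\right)\right) \left(S - \frac{10}{3}\right) = \left(S + 8\right) \left(- \frac{10}{3} + S\right) = \left(8 + S\right) \left(- \frac{10}{3} + S\right)$)
$-9715 - f{\left(V{\left(-2 \right)} \right)} = -9715 - \left(- \frac{80}{3} + \left(2 \left(-2\right) \left(5 - 2\right)\right)^{2} + \frac{14 \cdot 2 \left(-2\right) \left(5 - 2\right)}{3}\right) = -9715 - \left(- \frac{80}{3} + \left(2 \left(-2\right) 3\right)^{2} + \frac{14 \cdot 2 \left(-2\right) 3}{3}\right) = -9715 - \left(- \frac{80}{3} + \left(-12\right)^{2} + \frac{14}{3} \left(-12\right)\right) = -9715 - \left(- \frac{80}{3} + 144 - 56\right) = -9715 - \frac{184}{3} = - \frac{29329}{3}$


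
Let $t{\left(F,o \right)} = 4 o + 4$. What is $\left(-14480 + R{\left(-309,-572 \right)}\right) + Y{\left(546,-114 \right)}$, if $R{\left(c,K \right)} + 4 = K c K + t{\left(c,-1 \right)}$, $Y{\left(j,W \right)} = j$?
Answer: $-101113794$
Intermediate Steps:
$t{\left(F,o \right)} = 4 + 4 o$
$R{\left(c,K \right)} = -4 + c K^{2}$ ($R{\left(c,K \right)} = -4 + \left(K c K + \left(4 + 4 \left(-1\right)\right)\right) = -4 + \left(K K c + \left(4 - 4\right)\right) = -4 + \left(c K^{2} + 0\right) = -4 + c K^{2}$)
$\left(-14480 + R{\left(-309,-572 \right)}\right) + Y{\left(546,-114 \right)} = \left(-14480 - \left(4 + 309 \left(-572\right)^{2}\right)\right) + 546 = \left(-14480 - 101099860\right) + 546 = -101114340 + 546 = -101113794$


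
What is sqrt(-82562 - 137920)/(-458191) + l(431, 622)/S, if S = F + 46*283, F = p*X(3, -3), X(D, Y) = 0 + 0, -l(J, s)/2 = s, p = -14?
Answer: -622/6509 - 9*I*sqrt(2722)/458191 ≈ -0.09556 - 0.0010248*I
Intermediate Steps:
l(J, s) = -2*s
X(D, Y) = 0
F = 0 (F = -14*0 = 0)
S = 13018 (S = 0 + 46*283 = 0 + 13018 = 13018)
sqrt(-82562 - 137920)/(-458191) + l(431, 622)/S = sqrt(-82562 - 137920)/(-458191) - 2*622/13018 = sqrt(-220482)*(-1/458191) - 1244*1/13018 = (9*I*sqrt(2722))*(-1/458191) - 622/6509 = -9*I*sqrt(2722)/458191 - 622/6509 = -622/6509 - 9*I*sqrt(2722)/458191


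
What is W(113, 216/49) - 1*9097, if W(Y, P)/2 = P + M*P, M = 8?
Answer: -441865/49 ≈ -9017.7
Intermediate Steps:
W(Y, P) = 18*P (W(Y, P) = 2*(P + 8*P) = 2*(9*P) = 18*P)
W(113, 216/49) - 1*9097 = 18*(216/49) - 1*9097 = 18*(216*(1/49)) - 9097 = 18*(216/49) - 9097 = 3888/49 - 9097 = -441865/49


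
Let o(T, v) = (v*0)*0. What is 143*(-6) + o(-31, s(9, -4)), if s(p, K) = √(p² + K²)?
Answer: -858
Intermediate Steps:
s(p, K) = √(K² + p²)
o(T, v) = 0 (o(T, v) = 0*0 = 0)
143*(-6) + o(-31, s(9, -4)) = 143*(-6) + 0 = -858 + 0 = -858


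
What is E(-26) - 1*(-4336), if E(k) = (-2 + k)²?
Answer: 5120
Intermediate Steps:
E(-26) - 1*(-4336) = (-2 - 26)² - 1*(-4336) = (-28)² + 4336 = 784 + 4336 = 5120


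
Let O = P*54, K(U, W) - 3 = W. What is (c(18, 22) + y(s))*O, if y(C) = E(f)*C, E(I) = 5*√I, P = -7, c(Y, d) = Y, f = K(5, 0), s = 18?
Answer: -6804 - 34020*√3 ≈ -65728.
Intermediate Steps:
K(U, W) = 3 + W
f = 3 (f = 3 + 0 = 3)
O = -378 (O = -7*54 = -378)
y(C) = 5*C*√3 (y(C) = (5*√3)*C = 5*C*√3)
(c(18, 22) + y(s))*O = (18 + 5*18*√3)*(-378) = (18 + 90*√3)*(-378) = -6804 - 34020*√3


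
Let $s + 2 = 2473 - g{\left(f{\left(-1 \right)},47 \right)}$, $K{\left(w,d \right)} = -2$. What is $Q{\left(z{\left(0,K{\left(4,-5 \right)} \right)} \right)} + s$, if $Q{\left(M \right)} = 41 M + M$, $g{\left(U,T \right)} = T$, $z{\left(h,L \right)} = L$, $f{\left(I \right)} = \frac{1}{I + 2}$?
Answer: $2340$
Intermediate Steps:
$f{\left(I \right)} = \frac{1}{2 + I}$
$Q{\left(M \right)} = 42 M$
$s = 2424$ ($s = -2 + \left(2473 - 47\right) = -2 + 2426 = 2424$)
$Q{\left(z{\left(0,K{\left(4,-5 \right)} \right)} \right)} + s = 42 \left(-2\right) + 2424 = -84 + 2424 = 2340$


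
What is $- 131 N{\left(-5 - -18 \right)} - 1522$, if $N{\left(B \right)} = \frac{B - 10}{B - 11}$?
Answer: $- \frac{3437}{2} \approx -1718.5$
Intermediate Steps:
$N{\left(B \right)} = \frac{-10 + B}{-11 + B}$
$- 131 N{\left(-5 - -18 \right)} - 1522 = - 131 \frac{-10 - -13}{-11 - -13} - 1522 = - 131 \frac{-10 + \left(-5 + 18\right)}{-11 + \left(-5 + 18\right)} - 1522 = - 131 \frac{-10 + 13}{-11 + 13} - 1522 = - 131 \cdot \frac{1}{2} \cdot 3 - 1522 = \left(-131\right) \frac{3}{2} - 1522 = - \frac{393}{2} - 1522 = - \frac{3437}{2}$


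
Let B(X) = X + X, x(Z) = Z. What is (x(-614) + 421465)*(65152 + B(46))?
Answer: 27458002644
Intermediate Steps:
B(X) = 2*X
(x(-614) + 421465)*(65152 + B(46)) = (-614 + 421465)*(65152 + 2*46) = 420851*(65152 + 92) = 420851*65244 = 27458002644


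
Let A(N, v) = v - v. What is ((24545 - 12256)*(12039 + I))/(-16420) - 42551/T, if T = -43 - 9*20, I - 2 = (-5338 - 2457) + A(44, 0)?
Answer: -5468625271/1830830 ≈ -2987.0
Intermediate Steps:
A(N, v) = 0
I = -7793 (I = 2 + ((-5338 - 2457) + 0) = 2 + (-7795 + 0) = 2 - 7795 = -7793)
T = -223 (T = -43 - 180 = -223)
((24545 - 12256)*(12039 + I))/(-16420) - 42551/T = ((24545 - 12256)*(12039 - 7793))/(-16420) - 42551/(-223) = (12289*4246)*(-1/16420) - 42551*(-1/223) = 52179094*(-1/16420) + 42551/223 = -26089547/8210 + 42551/223 = -5468625271/1830830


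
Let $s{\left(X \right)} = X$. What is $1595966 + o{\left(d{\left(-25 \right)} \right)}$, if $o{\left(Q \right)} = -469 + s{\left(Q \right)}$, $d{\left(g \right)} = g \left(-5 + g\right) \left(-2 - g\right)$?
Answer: $1612747$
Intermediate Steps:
$d{\left(g \right)} = g \left(-5 + g\right) \left(-2 - g\right)$
$o{\left(Q \right)} = -469 + Q$
$1595966 + o{\left(d{\left(-25 \right)} \right)} = 1595966 - \left(469 + 25 \left(10 - \left(-25\right)^{2} + 3 \left(-25\right)\right)\right) = 1595966 - \left(469 + 25 \left(10 - 625 - 75\right)\right) = 1595966 - -16781 = 1595966 + \left(-469 + 17250\right) = 1595966 + 16781 = 1612747$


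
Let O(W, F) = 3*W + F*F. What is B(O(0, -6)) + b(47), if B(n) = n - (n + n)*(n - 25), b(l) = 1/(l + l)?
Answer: -71063/94 ≈ -755.99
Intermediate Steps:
O(W, F) = F**2 + 3*W (O(W, F) = 3*W + F**2 = F**2 + 3*W)
b(l) = 1/(2*l)
B(n) = n - 2*n*(-25 + n)
B(O(0, -6)) + b(47) = ((-6)**2 + 3*0)*(51 - 2*((-6)**2 + 3*0)) + (1/2)/47 = (36 + 0)*(51 - 2*(36 + 0)) + (1/2)*(1/47) = 36*(51 - 2*36) + 1/94 = 36*(51 - 72) + 1/94 = 36*(-21) + 1/94 = -756 + 1/94 = -71063/94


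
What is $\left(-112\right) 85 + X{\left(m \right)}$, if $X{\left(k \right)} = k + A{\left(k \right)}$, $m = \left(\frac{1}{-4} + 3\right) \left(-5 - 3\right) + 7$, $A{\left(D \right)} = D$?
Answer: $-9550$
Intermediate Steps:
$m = -15$ ($m = \left(- \frac{1}{4} + 3\right) \left(-8\right) + 7 = \frac{11}{4} \left(-8\right) + 7 = -22 + 7 = -15$)
$X{\left(k \right)} = 2 k$ ($X{\left(k \right)} = k + k = 2 k$)
$\left(-112\right) 85 + X{\left(m \right)} = \left(-112\right) 85 + 2 \left(-15\right) = -9520 - 30 = -9550$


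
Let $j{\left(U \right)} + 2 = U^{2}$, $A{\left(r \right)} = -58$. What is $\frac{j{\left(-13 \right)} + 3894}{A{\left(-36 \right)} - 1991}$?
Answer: $- \frac{4061}{2049} \approx -1.9819$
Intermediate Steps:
$j{\left(U \right)} = -2 + U^{2}$
$\frac{j{\left(-13 \right)} + 3894}{A{\left(-36 \right)} - 1991} = \frac{\left(-2 + \left(-13\right)^{2}\right) + 3894}{-58 - 1991} = \frac{\left(-2 + 169\right) + 3894}{-2049} = \left(167 + 3894\right) \left(- \frac{1}{2049}\right) = 4061 \left(- \frac{1}{2049}\right) = - \frac{4061}{2049}$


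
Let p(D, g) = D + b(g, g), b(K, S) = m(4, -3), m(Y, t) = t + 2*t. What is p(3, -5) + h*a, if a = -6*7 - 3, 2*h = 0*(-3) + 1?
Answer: -57/2 ≈ -28.500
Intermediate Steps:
m(Y, t) = 3*t
h = 1/2 (h = (0*(-3) + 1)/2 = (0 + 1)/2 = (1/2)*1 = 1/2 ≈ 0.50000)
b(K, S) = -9 (b(K, S) = 3*(-3) = -9)
p(D, g) = -9 + D (p(D, g) = D - 9 = -9 + D)
a = -45 (a = -42 - 3 = -45)
p(3, -5) + h*a = (-9 + 3) + (1/2)*(-45) = -6 - 45/2 = -57/2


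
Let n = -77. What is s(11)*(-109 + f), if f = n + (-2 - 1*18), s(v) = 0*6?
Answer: 0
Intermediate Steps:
s(v) = 0
f = -97 (f = -77 + (-2 - 1*18) = -77 + (-2 - 18) = -77 - 20 = -97)
s(11)*(-109 + f) = 0*(-109 - 97) = 0*(-206) = 0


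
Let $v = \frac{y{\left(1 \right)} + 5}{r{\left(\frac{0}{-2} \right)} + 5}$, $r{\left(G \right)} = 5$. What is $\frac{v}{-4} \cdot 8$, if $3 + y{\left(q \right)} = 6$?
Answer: $- \frac{8}{5} \approx -1.6$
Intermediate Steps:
$y{\left(q \right)} = 3$ ($y{\left(q \right)} = -3 + 6 = 3$)
$v = \frac{4}{5}$ ($v = \frac{3 + 5}{5 + 5} = \frac{8}{10} = 8 \cdot \frac{1}{10} = \frac{4}{5} \approx 0.8$)
$\frac{v}{-4} \cdot 8 = \frac{1}{-4} \cdot \frac{4}{5} \cdot 8 = \left(- \frac{1}{4}\right) \frac{4}{5} \cdot 8 = \left(- \frac{1}{5}\right) 8 = - \frac{8}{5}$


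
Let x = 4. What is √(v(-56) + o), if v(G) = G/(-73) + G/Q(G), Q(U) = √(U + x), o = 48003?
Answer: √(43232240675 + 1939756*I*√13)/949 ≈ 219.1 + 0.017722*I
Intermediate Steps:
Q(U) = √(4 + U) (Q(U) = √(U + 4) = √(4 + U))
v(G) = -G/73 + G/√(4 + G) (v(G) = G/(-73) + G/(√(4 + G)) = G*(-1/73) + G/√(4 + G) = -G/73 + G/√(4 + G))
√(v(-56) + o) = √((-1/73*(-56) - 56/√(4 - 56)) + 48003) = √((56/73 - (-28)*I*√13/13) + 48003) = √((56/73 + 28*I*√13/13) + 48003) = √(3504275/73 + 28*I*√13/13)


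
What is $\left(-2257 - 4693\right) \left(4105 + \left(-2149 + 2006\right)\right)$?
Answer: $-27535900$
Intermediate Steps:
$\left(-2257 - 4693\right) \left(4105 + \left(-2149 + 2006\right)\right) = - 6950 \left(4105 - 143\right) = \left(-6950\right) 3962 = -27535900$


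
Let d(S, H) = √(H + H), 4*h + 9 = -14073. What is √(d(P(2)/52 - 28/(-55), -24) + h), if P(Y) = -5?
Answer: √(-14082 + 16*I*√3)/2 ≈ 0.058383 + 59.334*I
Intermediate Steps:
h = -7041/2 (h = -9/4 + (¼)*(-14073) = -9/4 - 14073/4 = -7041/2 ≈ -3520.5)
d(S, H) = √2*√H (d(S, H) = √(2*H) = √2*√H)
√(d(P(2)/52 - 28/(-55), -24) + h) = √(√2*√(-24) - 7041/2) = √(√2*(2*I*√6) - 7041/2) = √(4*I*√3 - 7041/2) = √(-7041/2 + 4*I*√3)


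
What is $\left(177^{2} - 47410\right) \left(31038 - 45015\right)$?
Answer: $224764137$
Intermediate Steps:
$\left(177^{2} - 47410\right) \left(31038 - 45015\right) = \left(31329 - 47410\right) \left(-13977\right) = \left(-16081\right) \left(-13977\right) = 224764137$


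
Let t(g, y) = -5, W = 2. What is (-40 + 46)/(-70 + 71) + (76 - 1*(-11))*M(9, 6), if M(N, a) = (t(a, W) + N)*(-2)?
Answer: -690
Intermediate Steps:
M(N, a) = 10 - 2*N (M(N, a) = (-5 + N)*(-2) = 10 - 2*N)
(-40 + 46)/(-70 + 71) + (76 - 1*(-11))*M(9, 6) = (-40 + 46)/(-70 + 71) + (76 - 1*(-11))*(10 - 2*9) = 6/1 + (76 + 11)*(10 - 18) = 6*1 + 87*(-8) = 6 - 696 = -690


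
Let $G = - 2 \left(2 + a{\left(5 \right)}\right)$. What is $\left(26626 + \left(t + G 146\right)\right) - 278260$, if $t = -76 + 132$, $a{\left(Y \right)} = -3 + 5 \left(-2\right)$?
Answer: $-248366$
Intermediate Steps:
$a{\left(Y \right)} = -13$ ($a{\left(Y \right)} = -3 - 10 = -13$)
$t = 56$
$G = 22$ ($G = - 2 \left(2 - 13\right) = \left(-2\right) \left(-11\right) = 22$)
$\left(26626 + \left(t + G 146\right)\right) - 278260 = \left(26626 + \left(56 + 22 \cdot 146\right)\right) - 278260 = \left(26626 + \left(56 + 3212\right)\right) - 278260 = \left(26626 + 3268\right) - 278260 = 29894 - 278260 = -248366$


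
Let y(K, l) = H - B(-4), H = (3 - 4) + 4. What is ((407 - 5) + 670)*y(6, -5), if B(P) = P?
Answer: 7504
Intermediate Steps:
H = 3 (H = -1 + 4 = 3)
y(K, l) = 7 (y(K, l) = 3 - 1*(-4) = 3 + 4 = 7)
((407 - 5) + 670)*y(6, -5) = ((407 - 5) + 670)*7 = (402 + 670)*7 = 1072*7 = 7504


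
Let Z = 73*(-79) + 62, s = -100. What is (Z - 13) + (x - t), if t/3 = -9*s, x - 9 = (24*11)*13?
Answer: -4977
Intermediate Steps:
x = 3441 (x = 9 + (24*11)*13 = 9 + 264*13 = 9 + 3432 = 3441)
Z = -5705 (Z = -5767 + 62 = -5705)
t = 2700 (t = 3*(-9*(-100)) = 3*900 = 2700)
(Z - 13) + (x - t) = (-5705 - 13) + (3441 - 1*2700) = (-5705 - 1*13) + (3441 - 2700) = (-5705 - 13) + 741 = -5718 + 741 = -4977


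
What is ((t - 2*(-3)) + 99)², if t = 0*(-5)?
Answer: 11025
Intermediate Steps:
t = 0
((t - 2*(-3)) + 99)² = ((0 - 2*(-3)) + 99)² = ((0 + 6) + 99)² = (6 + 99)² = 105² = 11025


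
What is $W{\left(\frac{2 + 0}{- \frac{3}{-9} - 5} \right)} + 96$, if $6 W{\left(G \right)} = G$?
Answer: $\frac{1343}{14} \approx 95.929$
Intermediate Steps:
$W{\left(G \right)} = \frac{G}{6}$
$W{\left(\frac{2 + 0}{- \frac{3}{-9} - 5} \right)} + 96 = \frac{\left(2 + 0\right) \frac{1}{- \frac{3}{-9} - 5}}{6} + 96 = \frac{2 \frac{1}{\left(-3\right) \left(- \frac{1}{9}\right) - 5}}{6} + 96 = \frac{2 \frac{1}{\frac{1}{3} - 5}}{6} + 96 = \frac{2 \frac{1}{- \frac{14}{3}}}{6} + 96 = \frac{2 \left(- \frac{3}{14}\right)}{6} + 96 = \frac{1}{6} \left(- \frac{3}{7}\right) + 96 = - \frac{1}{14} + 96 = \frac{1343}{14}$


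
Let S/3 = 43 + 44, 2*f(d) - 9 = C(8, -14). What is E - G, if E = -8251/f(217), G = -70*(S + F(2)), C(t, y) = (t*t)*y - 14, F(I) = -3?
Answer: 16288562/901 ≈ 18078.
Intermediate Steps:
C(t, y) = -14 + y*t² (C(t, y) = t²*y - 14 = y*t² - 14 = -14 + y*t²)
f(d) = -901/2 (f(d) = 9/2 + (-14 - 14*8²)/2 = 9/2 + (-14 - 14*64)/2 = 9/2 + (-14 - 896)/2 = 9/2 + (½)*(-910) = 9/2 - 455 = -901/2)
S = 261 (S = 3*(43 + 44) = 3*87 = 261)
G = -18060 (G = -70*(261 - 3) = -70*258 = -18060)
E = 16502/901 (E = -8251/(-901/2) = -8251*(-2/901) = 16502/901 ≈ 18.315)
E - G = 16502/901 - 1*(-18060) = 16502/901 + 18060 = 16288562/901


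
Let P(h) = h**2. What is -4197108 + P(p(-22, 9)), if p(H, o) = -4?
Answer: -4197092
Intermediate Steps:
-4197108 + P(p(-22, 9)) = -4197108 + (-4)**2 = -4197108 + 16 = -4197092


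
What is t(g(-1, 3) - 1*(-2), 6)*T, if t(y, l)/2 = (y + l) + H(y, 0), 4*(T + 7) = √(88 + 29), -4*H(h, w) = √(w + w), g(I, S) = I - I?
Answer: -112 + 12*√13 ≈ -68.733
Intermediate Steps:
g(I, S) = 0
H(h, w) = -√2*√w/4 (H(h, w) = -√(w + w)/4 = -√2*√w/4)
T = -7 + 3*√13/4 (T = -7 + √(88 + 29)/4 = -7 + √117/4 = -7 + (3*√13)/4 = -7 + 3*√13/4 ≈ -4.2958)
t(y, l) = 2*l + 2*y (t(y, l) = 2*((y + l) - √2*√0/4) = 2*((l + y) - ¼*√2*0) = 2*((l + y) + 0) = 2*(l + y) = 2*l + 2*y)
t(g(-1, 3) - 1*(-2), 6)*T = (2*6 + 2*(0 - 1*(-2)))*(-7 + 3*√13/4) = (12 + 2*(0 + 2))*(-7 + 3*√13/4) = (12 + 2*2)*(-7 + 3*√13/4) = (12 + 4)*(-7 + 3*√13/4) = 16*(-7 + 3*√13/4) = -112 + 12*√13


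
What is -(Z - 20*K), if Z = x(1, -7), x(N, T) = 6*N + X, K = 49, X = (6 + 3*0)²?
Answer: 938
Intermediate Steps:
X = 36 (X = (6 + 0)² = 6² = 36)
x(N, T) = 36 + 6*N (x(N, T) = 6*N + 36 = 36 + 6*N)
Z = 42 (Z = 36 + 6*1 = 36 + 6 = 42)
-(Z - 20*K) = -(42 - 20*49) = -(42 - 980) = -1*(-938) = 938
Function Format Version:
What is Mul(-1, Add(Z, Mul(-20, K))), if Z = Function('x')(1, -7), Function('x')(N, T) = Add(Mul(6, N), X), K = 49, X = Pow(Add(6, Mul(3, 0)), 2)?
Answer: 938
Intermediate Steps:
X = 36 (X = Pow(Add(6, 0), 2) = Pow(6, 2) = 36)
Function('x')(N, T) = Add(36, Mul(6, N)) (Function('x')(N, T) = Add(Mul(6, N), 36) = Add(36, Mul(6, N)))
Z = 42 (Z = Add(36, Mul(6, 1)) = Add(36, 6) = 42)
Mul(-1, Add(Z, Mul(-20, K))) = Mul(-1, Add(42, Mul(-20, 49))) = Mul(-1, Add(42, -980)) = Mul(-1, -938) = 938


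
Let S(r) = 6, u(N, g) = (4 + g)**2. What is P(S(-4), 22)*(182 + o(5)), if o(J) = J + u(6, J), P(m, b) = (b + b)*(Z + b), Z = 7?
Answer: 341968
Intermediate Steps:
P(m, b) = 2*b*(7 + b) (P(m, b) = (b + b)*(7 + b) = (2*b)*(7 + b) = 2*b*(7 + b))
o(J) = J + (4 + J)**2
P(S(-4), 22)*(182 + o(5)) = (2*22*(7 + 22))*(182 + (5 + (4 + 5)**2)) = (2*22*29)*(182 + (5 + 9**2)) = 1276*(182 + (5 + 81)) = 1276*(182 + 86) = 1276*268 = 341968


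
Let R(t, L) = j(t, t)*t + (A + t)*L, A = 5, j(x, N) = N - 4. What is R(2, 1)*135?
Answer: 405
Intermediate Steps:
j(x, N) = -4 + N
R(t, L) = L*(5 + t) + t*(-4 + t) (R(t, L) = (-4 + t)*t + (5 + t)*L = t*(-4 + t) + L*(5 + t) = L*(5 + t) + t*(-4 + t))
R(2, 1)*135 = (5*1 + 1*2 + 2*(-4 + 2))*135 = (5 + 2 + 2*(-2))*135 = (5 + 2 - 4)*135 = 3*135 = 405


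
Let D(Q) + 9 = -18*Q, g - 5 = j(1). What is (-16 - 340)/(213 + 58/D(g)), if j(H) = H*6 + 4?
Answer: -99324/59369 ≈ -1.6730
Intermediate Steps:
j(H) = 4 + 6*H (j(H) = 6*H + 4 = 4 + 6*H)
g = 15 (g = 5 + (4 + 6*1) = 5 + (4 + 6) = 5 + 10 = 15)
D(Q) = -9 - 18*Q
(-16 - 340)/(213 + 58/D(g)) = (-16 - 340)/(213 + 58/(-9 - 18*15)) = -356/(213 + 58/(-9 - 270)) = -356/(213 + 58/(-279)) = -356/(213 + 58*(-1/279)) = -356/(213 - 58/279) = -356/59369/279 = -356*279/59369 = -99324/59369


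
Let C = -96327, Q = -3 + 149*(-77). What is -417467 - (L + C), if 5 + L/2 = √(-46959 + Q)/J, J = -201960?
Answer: -321130 + I*√58435/100980 ≈ -3.2113e+5 + 0.0023939*I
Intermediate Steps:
Q = -11476 (Q = -3 - 11473 = -11476)
L = -10 - I*√58435/100980 (L = -10 + 2*(√(-46959 - 11476)/(-201960)) = -10 + 2*(√(-58435)*(-1/201960)) = -10 + 2*((I*√58435)*(-1/201960)) = -10 + 2*(-I*√58435/201960) = -10 - I*√58435/100980 ≈ -10.0 - 0.0023939*I)
-417467 - (L + C) = -417467 - ((-10 - I*√58435/100980) - 96327) = -417467 - (-96337 - I*√58435/100980) = -417467 + (96337 + I*√58435/100980) = -321130 + I*√58435/100980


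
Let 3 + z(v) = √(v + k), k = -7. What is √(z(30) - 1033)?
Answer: √(-1036 + √23) ≈ 32.112*I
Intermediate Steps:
z(v) = -3 + √(-7 + v) (z(v) = -3 + √(v - 7) = -3 + √(-7 + v))
√(z(30) - 1033) = √((-3 + √(-7 + 30)) - 1033) = √((-3 + √23) - 1033) = √(-1036 + √23)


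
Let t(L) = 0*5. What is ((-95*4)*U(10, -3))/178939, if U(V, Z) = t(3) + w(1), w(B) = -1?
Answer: 380/178939 ≈ 0.0021236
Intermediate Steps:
t(L) = 0
U(V, Z) = -1 (U(V, Z) = 0 - 1 = -1)
((-95*4)*U(10, -3))/178939 = (-95*4*(-1))/178939 = -380*(-1)*(1/178939) = 380*(1/178939) = 380/178939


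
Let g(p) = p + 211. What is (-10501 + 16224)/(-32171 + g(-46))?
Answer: -5723/32006 ≈ -0.17881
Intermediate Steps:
g(p) = 211 + p
(-10501 + 16224)/(-32171 + g(-46)) = (-10501 + 16224)/(-32171 + (211 - 46)) = 5723/(-32171 + 165) = 5723/(-32006) = 5723*(-1/32006) = -5723/32006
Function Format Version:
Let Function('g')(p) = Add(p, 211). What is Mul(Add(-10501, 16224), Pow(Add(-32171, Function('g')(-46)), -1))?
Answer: Rational(-5723, 32006) ≈ -0.17881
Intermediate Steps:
Function('g')(p) = Add(211, p)
Mul(Add(-10501, 16224), Pow(Add(-32171, Function('g')(-46)), -1)) = Mul(Add(-10501, 16224), Pow(Add(-32171, Add(211, -46)), -1)) = Mul(5723, Pow(Add(-32171, 165), -1)) = Mul(5723, Pow(-32006, -1)) = Mul(5723, Rational(-1, 32006)) = Rational(-5723, 32006)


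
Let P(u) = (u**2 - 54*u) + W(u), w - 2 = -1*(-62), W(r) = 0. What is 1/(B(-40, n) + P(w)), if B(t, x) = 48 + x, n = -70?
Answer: 1/618 ≈ 0.0016181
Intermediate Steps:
w = 64 (w = 2 - 1*(-62) = 2 + 62 = 64)
P(u) = u**2 - 54*u (P(u) = (u**2 - 54*u) + 0 = u**2 - 54*u)
1/(B(-40, n) + P(w)) = 1/((48 - 70) + 64*(-54 + 64)) = 1/(-22 + 64*10) = 1/(-22 + 640) = 1/618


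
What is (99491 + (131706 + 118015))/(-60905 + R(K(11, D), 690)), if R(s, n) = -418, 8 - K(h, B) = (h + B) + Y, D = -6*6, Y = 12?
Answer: -116404/20441 ≈ -5.6946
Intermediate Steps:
D = -36
K(h, B) = -4 - B - h (K(h, B) = 8 - ((h + B) + 12) = 8 - ((B + h) + 12) = 8 - (12 + B + h) = 8 + (-12 - B - h) = -4 - B - h)
(99491 + (131706 + 118015))/(-60905 + R(K(11, D), 690)) = (99491 + (131706 + 118015))/(-60905 - 418) = (99491 + 249721)/(-61323) = 349212*(-1/61323) = -116404/20441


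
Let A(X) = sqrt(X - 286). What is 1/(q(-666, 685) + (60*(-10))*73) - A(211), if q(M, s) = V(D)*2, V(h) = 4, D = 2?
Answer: -1/43792 - 5*I*sqrt(3) ≈ -2.2835e-5 - 8.6602*I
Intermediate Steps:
q(M, s) = 8 (q(M, s) = 4*2 = 8)
A(X) = sqrt(-286 + X)
1/(q(-666, 685) + (60*(-10))*73) - A(211) = 1/(8 + (60*(-10))*73) - sqrt(-286 + 211) = 1/(8 - 600*73) - sqrt(-75) = 1/(8 - 43800) - 5*I*sqrt(3) = 1/(-43792) - 5*I*sqrt(3) = -1/43792 - 5*I*sqrt(3)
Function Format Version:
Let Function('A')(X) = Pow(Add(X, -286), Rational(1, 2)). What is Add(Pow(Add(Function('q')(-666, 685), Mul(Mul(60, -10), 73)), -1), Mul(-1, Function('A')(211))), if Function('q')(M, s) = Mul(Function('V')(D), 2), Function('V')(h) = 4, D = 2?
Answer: Add(Rational(-1, 43792), Mul(-5, I, Pow(3, Rational(1, 2)))) ≈ Add(-2.2835e-5, Mul(-8.6602, I))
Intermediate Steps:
Function('q')(M, s) = 8 (Function('q')(M, s) = Mul(4, 2) = 8)
Function('A')(X) = Pow(Add(-286, X), Rational(1, 2))
Add(Pow(Add(Function('q')(-666, 685), Mul(Mul(60, -10), 73)), -1), Mul(-1, Function('A')(211))) = Add(Pow(Add(8, Mul(Mul(60, -10), 73)), -1), Mul(-1, Pow(Add(-286, 211), Rational(1, 2)))) = Add(Pow(Add(8, Mul(-600, 73)), -1), Mul(-1, Pow(-75, Rational(1, 2)))) = Add(Pow(Add(8, -43800), -1), Mul(-1, Mul(5, I, Pow(3, Rational(1, 2))))) = Add(Pow(-43792, -1), Mul(-5, I, Pow(3, Rational(1, 2)))) = Add(Rational(-1, 43792), Mul(-5, I, Pow(3, Rational(1, 2))))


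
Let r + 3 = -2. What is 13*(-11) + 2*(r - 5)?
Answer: -163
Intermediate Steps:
r = -5 (r = -3 - 2 = -5)
13*(-11) + 2*(r - 5) = 13*(-11) + 2*(-5 - 5) = -143 + 2*(-10) = -143 - 20 = -163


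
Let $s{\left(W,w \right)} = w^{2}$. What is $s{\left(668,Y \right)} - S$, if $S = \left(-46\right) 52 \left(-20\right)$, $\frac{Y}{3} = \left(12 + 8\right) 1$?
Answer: $-44240$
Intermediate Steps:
$Y = 60$ ($Y = 3 \left(12 + 8\right) 1 = 3 \cdot 20 \cdot 1 = 3 \cdot 20 = 60$)
$S = 47840$ ($S = \left(-2392\right) \left(-20\right) = 47840$)
$s{\left(668,Y \right)} - S = 60^{2} - 47840 = 3600 - 47840 = -44240$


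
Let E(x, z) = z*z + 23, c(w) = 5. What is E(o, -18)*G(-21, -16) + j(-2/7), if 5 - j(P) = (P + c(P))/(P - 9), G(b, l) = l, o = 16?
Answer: -360522/65 ≈ -5546.5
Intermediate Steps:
E(x, z) = 23 + z² (E(x, z) = z² + 23 = 23 + z²)
j(P) = 5 - (5 + P)/(-9 + P) (j(P) = 5 - (P + 5)/(P - 9) = 5 - (5 + P)/(-9 + P))
E(o, -18)*G(-21, -16) + j(-2/7) = (23 + (-18)²)*(-16) + 2*(-25 + 2*(-2/7))/(-9 - 2/7) = (23 + 324)*(-16) + 2*(-25 + 2*(-2*⅐))/(-9 - 2*⅐) = 347*(-16) + 2*(-25 + 2*(-2/7))/(-9 - 2/7) = -5552 + 2*(-25 - 4/7)/(-65/7) = -5552 + 2*(-7/65)*(-179/7) = -5552 + 358/65 = -360522/65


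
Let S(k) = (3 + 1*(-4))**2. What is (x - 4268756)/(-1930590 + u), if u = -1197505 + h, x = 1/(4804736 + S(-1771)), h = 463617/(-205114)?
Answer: 85855906069557806/62914259928621111 ≈ 1.3646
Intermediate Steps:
h = -66231/29302 (h = 463617*(-1/205114) = -66231/29302 ≈ -2.2603)
S(k) = 1 (S(k) = (3 - 4)**2 = (-1)**2 = 1)
x = 1/4804737 (x = 1/(4804736 + 1) = 1/4804737 ≈ 2.0813e-7)
u = -35089357741/29302 (u = -1197505 - 66231/29302 = -35089357741/29302 ≈ -1.1975e+6)
(x - 4268756)/(-1930590 + u) = (1/4804737 - 4268756)/(-1930590 - 35089357741/29302) = -20510249897171/(4804737*(-91659505921/29302)) = -20510249897171/4804737*(-29302/91659505921) = 85855906069557806/62914259928621111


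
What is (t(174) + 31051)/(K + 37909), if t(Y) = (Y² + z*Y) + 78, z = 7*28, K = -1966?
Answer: 95509/35943 ≈ 2.6572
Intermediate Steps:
z = 196
t(Y) = 78 + Y² + 196*Y (t(Y) = (Y² + 196*Y) + 78 = 78 + Y² + 196*Y)
(t(174) + 31051)/(K + 37909) = ((78 + 174² + 196*174) + 31051)/(-1966 + 37909) = ((78 + 30276 + 34104) + 31051)/35943 = (64458 + 31051)*(1/35943) = 95509*(1/35943) = 95509/35943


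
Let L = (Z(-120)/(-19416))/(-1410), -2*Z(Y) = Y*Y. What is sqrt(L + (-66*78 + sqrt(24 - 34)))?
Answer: sqrt(-7442713807522 + 1445748529*I*sqrt(10))/38023 ≈ 0.022037 + 71.75*I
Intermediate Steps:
Z(Y) = -Y**2/2 (Z(Y) = -Y*Y/2 = -Y**2/2)
L = -10/38023 (L = (-1/2*(-120)**2/(-19416))/(-1410) = (-1/2*14400*(-1/19416))*(-1/1410) = -7200*(-1/19416)*(-1/1410) = (300/809)*(-1/1410) = -10/38023 ≈ -0.00026300)
sqrt(L + (-66*78 + sqrt(24 - 34))) = sqrt(-10/38023 + (-66*78 + sqrt(24 - 34))) = sqrt(-10/38023 + (-5148 + sqrt(-10))) = sqrt(-10/38023 + (-5148 + I*sqrt(10))) = sqrt(-195742414/38023 + I*sqrt(10))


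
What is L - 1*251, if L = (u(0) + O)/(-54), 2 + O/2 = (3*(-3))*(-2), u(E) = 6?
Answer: -6796/27 ≈ -251.70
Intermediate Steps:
O = 32 (O = -4 + 2*((3*(-3))*(-2)) = -4 + 2*(-9*(-2)) = -4 + 2*18 = -4 + 36 = 32)
L = -19/27 (L = (6 + 32)/(-54) = 38*(-1/54) = -19/27 ≈ -0.70370)
L - 1*251 = -19/27 - 1*251 = -19/27 - 251 = -6796/27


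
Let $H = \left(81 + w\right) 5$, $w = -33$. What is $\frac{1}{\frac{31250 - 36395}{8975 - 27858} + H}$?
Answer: $\frac{18883}{4537065} \approx 0.0041619$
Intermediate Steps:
$H = 240$ ($H = \left(81 - 33\right) 5 = 48 \cdot 5 = 240$)
$\frac{1}{\frac{31250 - 36395}{8975 - 27858} + H} = \frac{1}{\frac{31250 - 36395}{8975 - 27858} + 240} = \frac{1}{- \frac{5145}{-18883} + 240} = \frac{1}{\left(-5145\right) \left(- \frac{1}{18883}\right) + 240} = \frac{1}{\frac{5145}{18883} + 240} = \frac{1}{\frac{4537065}{18883}} = \frac{18883}{4537065}$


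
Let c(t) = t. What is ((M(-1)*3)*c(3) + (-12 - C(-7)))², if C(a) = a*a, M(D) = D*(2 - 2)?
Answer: 3721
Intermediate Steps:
M(D) = 0 (M(D) = D*0 = 0)
C(a) = a²
((M(-1)*3)*c(3) + (-12 - C(-7)))² = ((0*3)*3 + (-12 - 1*(-7)²))² = (0*3 + (-12 - 1*49))² = (0 + (-12 - 49))² = (0 - 61)² = (-61)² = 3721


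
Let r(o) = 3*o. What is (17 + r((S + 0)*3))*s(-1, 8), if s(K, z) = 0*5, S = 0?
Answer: 0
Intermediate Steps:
s(K, z) = 0
(17 + r((S + 0)*3))*s(-1, 8) = (17 + 3*((0 + 0)*3))*0 = (17 + 3*(0*3))*0 = (17 + 3*0)*0 = (17 + 0)*0 = 17*0 = 0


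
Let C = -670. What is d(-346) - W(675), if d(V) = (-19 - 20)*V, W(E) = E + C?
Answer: 13489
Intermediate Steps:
W(E) = -670 + E (W(E) = E - 670 = -670 + E)
d(V) = -39*V
d(-346) - W(675) = -39*(-346) - (-670 + 675) = 13494 - 1*5 = 13494 - 5 = 13489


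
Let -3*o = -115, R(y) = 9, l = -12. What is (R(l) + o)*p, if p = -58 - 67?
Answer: -17750/3 ≈ -5916.7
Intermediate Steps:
o = 115/3 (o = -⅓*(-115) = 115/3 ≈ 38.333)
p = -125
(R(l) + o)*p = (9 + 115/3)*(-125) = (142/3)*(-125) = -17750/3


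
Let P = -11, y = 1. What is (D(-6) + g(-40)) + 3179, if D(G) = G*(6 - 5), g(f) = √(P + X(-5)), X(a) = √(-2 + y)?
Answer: 3173 + √(-11 + I) ≈ 3173.2 + 3.32*I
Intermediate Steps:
X(a) = I (X(a) = √(-2 + 1) = √(-1) = I)
g(f) = √(-11 + I)
D(G) = G (D(G) = G*1 = G)
(D(-6) + g(-40)) + 3179 = (-6 + √(-11 + I)) + 3179 = 3173 + √(-11 + I)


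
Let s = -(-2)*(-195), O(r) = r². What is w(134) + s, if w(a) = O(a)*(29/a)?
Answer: 3496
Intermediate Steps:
w(a) = 29*a (w(a) = a²*(29/a) = 29*a)
s = -390 (s = -1*390 = -390)
w(134) + s = 29*134 - 390 = 3886 - 390 = 3496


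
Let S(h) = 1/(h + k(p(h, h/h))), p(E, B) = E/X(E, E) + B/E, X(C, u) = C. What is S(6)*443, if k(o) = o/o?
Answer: 443/7 ≈ 63.286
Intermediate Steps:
p(E, B) = 1 + B/E (p(E, B) = E/E + B/E = 1 + B/E)
k(o) = 1
S(h) = 1/(1 + h) (S(h) = 1/(h + 1) = 1/(1 + h))
S(6)*443 = 443/(1 + 6) = 443/7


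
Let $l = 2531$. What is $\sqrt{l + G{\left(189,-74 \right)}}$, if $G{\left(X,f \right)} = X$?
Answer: $4 \sqrt{170} \approx 52.154$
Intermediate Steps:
$\sqrt{l + G{\left(189,-74 \right)}} = \sqrt{2531 + 189} = \sqrt{2720} = 4 \sqrt{170}$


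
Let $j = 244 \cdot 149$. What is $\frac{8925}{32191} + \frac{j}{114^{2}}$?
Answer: $\frac{321581324}{104588559} \approx 3.0747$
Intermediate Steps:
$j = 36356$
$\frac{8925}{32191} + \frac{j}{114^{2}} = \frac{8925}{32191} + \frac{36356}{114^{2}} = 8925 \cdot \frac{1}{32191} + \frac{36356}{12996} = \frac{8925}{32191} + 36356 \cdot \frac{1}{12996} = \frac{8925}{32191} + \frac{9089}{3249} = \frac{321581324}{104588559}$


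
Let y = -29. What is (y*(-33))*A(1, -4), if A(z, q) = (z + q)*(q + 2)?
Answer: 5742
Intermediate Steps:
A(z, q) = (2 + q)*(q + z) (A(z, q) = (q + z)*(2 + q) = (2 + q)*(q + z))
(y*(-33))*A(1, -4) = (-29*(-33))*((-4)² + 2*(-4) + 2*1 - 4*1) = 957*(16 - 8 + 2 - 4) = 957*6 = 5742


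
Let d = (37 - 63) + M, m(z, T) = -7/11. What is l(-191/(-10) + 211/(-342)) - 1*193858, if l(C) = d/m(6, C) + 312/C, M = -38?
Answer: -21431773186/110621 ≈ -1.9374e+5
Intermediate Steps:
m(z, T) = -7/11 (m(z, T) = -7*1/11 = -7/11)
d = -64 (d = (37 - 63) - 38 = -26 - 38 = -64)
l(C) = 704/7 + 312/C (l(C) = -64/(-7/11) + 312/C = -64*(-11/7) + 312/C = 704/7 + 312/C)
l(-191/(-10) + 211/(-342)) - 1*193858 = (704/7 + 312/(-191/(-10) + 211/(-342))) - 1*193858 = (704/7 + 312/(-191*(-⅒) + 211*(-1/342))) - 193858 = (704/7 + 312/(191/10 - 211/342)) - 193858 = (704/7 + 312/(15803/855)) - 193858 = (704/7 + 312*(855/15803)) - 193858 = (704/7 + 266760/15803) - 193858 = 12992632/110621 - 193858 = -21431773186/110621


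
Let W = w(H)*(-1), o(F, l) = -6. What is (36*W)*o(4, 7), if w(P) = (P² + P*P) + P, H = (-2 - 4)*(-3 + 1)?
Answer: 64800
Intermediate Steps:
H = 12 (H = -6*(-2) = 12)
w(P) = P + 2*P² (w(P) = (P² + P²) + P = 2*P² + P = P + 2*P²)
W = -300 (W = (12*(1 + 2*12))*(-1) = (12*(1 + 24))*(-1) = (12*25)*(-1) = 300*(-1) = -300)
(36*W)*o(4, 7) = (36*(-300))*(-6) = -10800*(-6) = 64800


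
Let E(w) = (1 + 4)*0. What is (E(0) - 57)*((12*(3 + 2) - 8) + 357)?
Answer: -23313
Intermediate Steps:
E(w) = 0 (E(w) = 5*0 = 0)
(E(0) - 57)*((12*(3 + 2) - 8) + 357) = (0 - 57)*((12*(3 + 2) - 8) + 357) = -57*((12*5 - 8) + 357) = -57*((60 - 8) + 357) = -57*(52 + 357) = -57*409 = -23313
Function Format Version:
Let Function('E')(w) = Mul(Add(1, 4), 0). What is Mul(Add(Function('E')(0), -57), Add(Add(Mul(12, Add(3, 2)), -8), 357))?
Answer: -23313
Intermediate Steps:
Function('E')(w) = 0 (Function('E')(w) = Mul(5, 0) = 0)
Mul(Add(Function('E')(0), -57), Add(Add(Mul(12, Add(3, 2)), -8), 357)) = Mul(Add(0, -57), Add(Add(Mul(12, Add(3, 2)), -8), 357)) = Mul(-57, Add(Add(Mul(12, 5), -8), 357)) = Mul(-57, Add(Add(60, -8), 357)) = Mul(-57, Add(52, 357)) = Mul(-57, 409) = -23313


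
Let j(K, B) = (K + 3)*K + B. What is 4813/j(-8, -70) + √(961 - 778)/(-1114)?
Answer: -4813/30 - √183/1114 ≈ -160.45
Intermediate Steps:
j(K, B) = B + K*(3 + K) (j(K, B) = (3 + K)*K + B = K*(3 + K) + B = B + K*(3 + K))
4813/j(-8, -70) + √(961 - 778)/(-1114) = 4813/(-70 + (-8)² + 3*(-8)) + √(961 - 778)/(-1114) = 4813/(-70 + 64 - 24) + √183*(-1/1114) = 4813/(-30) - √183/1114 = 4813*(-1/30) - √183/1114 = -4813/30 - √183/1114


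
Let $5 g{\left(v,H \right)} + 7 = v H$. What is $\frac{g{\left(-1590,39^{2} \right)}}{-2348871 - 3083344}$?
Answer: $\frac{2418397}{27161075} \approx 0.089039$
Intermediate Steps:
$g{\left(v,H \right)} = - \frac{7}{5} + \frac{H v}{5}$ ($g{\left(v,H \right)} = - \frac{7}{5} + \frac{v H}{5} = - \frac{7}{5} + \frac{H v}{5}$)
$\frac{g{\left(-1590,39^{2} \right)}}{-2348871 - 3083344} = \frac{- \frac{7}{5} + \frac{1}{5} \cdot 39^{2} \left(-1590\right)}{-2348871 - 3083344} = \frac{- \frac{7}{5} + \frac{1}{5} \cdot 1521 \left(-1590\right)}{-2348871 - 3083344} = \frac{- \frac{7}{5} - 483678}{-5432215} = \left(- \frac{2418397}{5}\right) \left(- \frac{1}{5432215}\right) = \frac{2418397}{27161075}$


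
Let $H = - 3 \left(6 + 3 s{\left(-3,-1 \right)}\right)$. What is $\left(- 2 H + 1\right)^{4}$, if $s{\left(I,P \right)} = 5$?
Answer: $260144641$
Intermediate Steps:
$H = -63$ ($H = - 3 \left(6 + 3 \cdot 5\right) = - 3 \left(6 + 15\right) = \left(-3\right) 21 = -63$)
$\left(- 2 H + 1\right)^{4} = \left(\left(-2\right) \left(-63\right) + 1\right)^{4} = \left(126 + 1\right)^{4} = 127^{4} = 260144641$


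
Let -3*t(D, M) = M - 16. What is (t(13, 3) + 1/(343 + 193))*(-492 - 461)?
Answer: -6643363/1608 ≈ -4131.4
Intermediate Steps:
t(D, M) = 16/3 - M/3 (t(D, M) = -(M - 16)/3 = -(-16 + M)/3 = 16/3 - M/3)
(t(13, 3) + 1/(343 + 193))*(-492 - 461) = ((16/3 - ⅓*3) + 1/(343 + 193))*(-492 - 461) = ((16/3 - 1) + 1/536)*(-953) = (13/3 + 1/536)*(-953) = (6971/1608)*(-953) = -6643363/1608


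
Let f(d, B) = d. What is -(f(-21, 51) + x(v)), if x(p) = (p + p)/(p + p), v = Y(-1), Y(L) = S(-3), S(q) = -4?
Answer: 20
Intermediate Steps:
Y(L) = -4
v = -4
x(p) = 1 (x(p) = (2*p)/((2*p)) = (2*p)*(1/(2*p)) = 1)
-(f(-21, 51) + x(v)) = -(-21 + 1) = -1*(-20) = 20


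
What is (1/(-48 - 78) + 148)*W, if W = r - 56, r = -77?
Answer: -354293/18 ≈ -19683.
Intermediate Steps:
W = -133 (W = -77 - 56 = -133)
(1/(-48 - 78) + 148)*W = (1/(-48 - 78) + 148)*(-133) = (1/(-126) + 148)*(-133) = (-1/126 + 148)*(-133) = (18647/126)*(-133) = -354293/18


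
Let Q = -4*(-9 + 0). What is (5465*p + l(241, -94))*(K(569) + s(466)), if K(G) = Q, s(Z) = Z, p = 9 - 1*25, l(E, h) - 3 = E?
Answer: -43772392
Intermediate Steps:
l(E, h) = 3 + E
p = -16 (p = 9 - 25 = -16)
Q = 36 (Q = -4*(-9) = 36)
K(G) = 36
(5465*p + l(241, -94))*(K(569) + s(466)) = (5465*(-16) + (3 + 241))*(36 + 466) = (-87440 + 244)*502 = -87196*502 = -43772392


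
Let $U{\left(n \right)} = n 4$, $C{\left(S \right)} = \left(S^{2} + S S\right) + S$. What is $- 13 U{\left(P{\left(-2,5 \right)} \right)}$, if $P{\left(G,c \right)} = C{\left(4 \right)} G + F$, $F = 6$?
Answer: $3432$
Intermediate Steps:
$C{\left(S \right)} = S + 2 S^{2}$ ($C{\left(S \right)} = \left(S^{2} + S^{2}\right) + S = 2 S^{2} + S = S + 2 S^{2}$)
$P{\left(G,c \right)} = 6 + 36 G$ ($P{\left(G,c \right)} = 4 \left(1 + 2 \cdot 4\right) G + 6 = 4 \left(1 + 8\right) G + 6 = 4 \cdot 9 G + 6 = 36 G + 6 = 6 + 36 G$)
$U{\left(n \right)} = 4 n$
$- 13 U{\left(P{\left(-2,5 \right)} \right)} = - 13 \cdot 4 \left(6 + 36 \left(-2\right)\right) = - 13 \cdot 4 \left(6 - 72\right) = - 13 \cdot 4 \left(-66\right) = \left(-13\right) \left(-264\right) = 3432$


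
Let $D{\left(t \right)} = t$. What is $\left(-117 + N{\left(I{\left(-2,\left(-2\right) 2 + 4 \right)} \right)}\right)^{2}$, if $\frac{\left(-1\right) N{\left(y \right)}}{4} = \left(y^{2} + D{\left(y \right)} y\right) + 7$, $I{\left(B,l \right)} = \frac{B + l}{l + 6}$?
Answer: $\frac{1723969}{81} \approx 21284.0$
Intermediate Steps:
$I{\left(B,l \right)} = \frac{B + l}{6 + l}$
$N{\left(y \right)} = -28 - 8 y^{2}$ ($N{\left(y \right)} = - 4 \left(\left(y^{2} + y y\right) + 7\right) = - 4 \left(\left(y^{2} + y^{2}\right) + 7\right) = - 4 \left(2 y^{2} + 7\right) = - 4 \left(7 + 2 y^{2}\right) = -28 - 8 y^{2}$)
$\left(-117 + N{\left(I{\left(-2,\left(-2\right) 2 + 4 \right)} \right)}\right)^{2} = \left(-117 - \left(28 + 8 \left(\frac{-2 + \left(\left(-2\right) 2 + 4\right)}{6 + \left(\left(-2\right) 2 + 4\right)}\right)^{2}\right)\right)^{2} = \left(-117 - \left(28 + 8 \left(\frac{-2 + \left(-4 + 4\right)}{6 + \left(-4 + 4\right)}\right)^{2}\right)\right)^{2} = \left(-117 - \left(28 + 8 \left(\frac{-2 + 0}{6 + 0}\right)^{2}\right)\right)^{2} = \left(-117 - \left(28 + 8 \left(\frac{1}{6} \left(-2\right)\right)^{2}\right)\right)^{2} = \left(-117 - \left(28 + 8 \left(- \frac{1}{3}\right)^{2}\right)\right)^{2} = \left(-117 - \frac{260}{9}\right)^{2} = \left(- \frac{1313}{9}\right)^{2} = \frac{1723969}{81}$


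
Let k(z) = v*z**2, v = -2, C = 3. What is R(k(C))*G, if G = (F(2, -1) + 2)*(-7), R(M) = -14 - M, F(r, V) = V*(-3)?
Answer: -140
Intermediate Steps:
F(r, V) = -3*V
k(z) = -2*z**2
G = -35 (G = (-3*(-1) + 2)*(-7) = (3 + 2)*(-7) = 5*(-7) = -35)
R(k(C))*G = (-14 - (-2)*3**2)*(-35) = (-14 - (-2)*9)*(-35) = (-14 - 1*(-18))*(-35) = (-14 + 18)*(-35) = 4*(-35) = -140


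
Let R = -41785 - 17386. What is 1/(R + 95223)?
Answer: 1/36052 ≈ 2.7738e-5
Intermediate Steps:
R = -59171
1/(R + 95223) = 1/(-59171 + 95223) = 1/36052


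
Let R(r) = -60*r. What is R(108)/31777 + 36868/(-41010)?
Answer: -718649618/651587385 ≈ -1.1029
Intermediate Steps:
R(108)/31777 + 36868/(-41010) = -60*108/31777 + 36868/(-41010) = -6480*1/31777 + 36868*(-1/41010) = -6480/31777 - 18434/20505 = -718649618/651587385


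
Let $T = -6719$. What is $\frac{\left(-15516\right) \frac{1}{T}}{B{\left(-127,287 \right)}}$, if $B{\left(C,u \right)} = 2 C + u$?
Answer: $\frac{5172}{73909} \approx 0.069978$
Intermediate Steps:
$B{\left(C,u \right)} = u + 2 C$
$\frac{\left(-15516\right) \frac{1}{T}}{B{\left(-127,287 \right)}} = \frac{\left(-15516\right) \frac{1}{-6719}}{287 + 2 \left(-127\right)} = \frac{\left(-15516\right) \left(- \frac{1}{6719}\right)}{287 - 254} = \frac{15516}{6719 \cdot 33} = \frac{15516}{6719} \cdot \frac{1}{33} = \frac{5172}{73909}$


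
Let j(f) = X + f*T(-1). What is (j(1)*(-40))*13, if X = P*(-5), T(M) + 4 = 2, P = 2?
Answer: 6240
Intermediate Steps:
T(M) = -2 (T(M) = -4 + 2 = -2)
X = -10 (X = 2*(-5) = -10)
j(f) = -10 - 2*f (j(f) = -10 + f*(-2) = -10 - 2*f)
(j(1)*(-40))*13 = ((-10 - 2*1)*(-40))*13 = ((-10 - 2)*(-40))*13 = -12*(-40)*13 = 480*13 = 6240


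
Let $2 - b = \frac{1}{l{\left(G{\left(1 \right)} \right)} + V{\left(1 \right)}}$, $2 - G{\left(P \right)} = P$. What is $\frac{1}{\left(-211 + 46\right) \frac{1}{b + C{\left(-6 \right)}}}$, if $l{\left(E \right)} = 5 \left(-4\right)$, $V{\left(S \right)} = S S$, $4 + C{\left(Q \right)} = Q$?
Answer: $\frac{151}{3135} \approx 0.048166$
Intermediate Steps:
$G{\left(P \right)} = 2 - P$
$C{\left(Q \right)} = -4 + Q$
$V{\left(S \right)} = S^{2}$
$l{\left(E \right)} = -20$
$b = \frac{39}{19}$ ($b = 2 - \frac{1}{-20 + 1^{2}} = 2 - \frac{1}{-20 + 1} = 2 - \frac{1}{-19} = 2 - - \frac{1}{19} = 2 + \frac{1}{19} = \frac{39}{19} \approx 2.0526$)
$\frac{1}{\left(-211 + 46\right) \frac{1}{b + C{\left(-6 \right)}}} = \frac{1}{\left(-211 + 46\right) \frac{1}{\frac{39}{19} - 10}} = \frac{1}{\left(-165\right) \frac{1}{\frac{39}{19} - 10}} = \frac{1}{\left(-165\right) \frac{1}{- \frac{151}{19}}} = \frac{1}{\left(-165\right) \left(- \frac{19}{151}\right)} = \frac{1}{\frac{3135}{151}} = \frac{151}{3135}$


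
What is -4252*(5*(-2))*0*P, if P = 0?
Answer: 0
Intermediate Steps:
-4252*(5*(-2))*0*P = -4252*(5*(-2))*0*0 = -4252*(-10*0)*0 = -0*0 = -4252*0 = 0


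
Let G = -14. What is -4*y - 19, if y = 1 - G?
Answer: -79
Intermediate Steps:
y = 15 (y = 1 - 1*(-14) = 1 + 14 = 15)
-4*y - 19 = -4*15 - 19 = -60 - 19 = -79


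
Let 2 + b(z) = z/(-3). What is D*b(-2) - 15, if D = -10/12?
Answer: -125/9 ≈ -13.889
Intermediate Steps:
b(z) = -2 - z/3 (b(z) = -2 + z/(-3) = -2 + z*(-⅓) = -2 - z/3)
D = -⅚ (D = -10*1/12 = -⅚ ≈ -0.83333)
D*b(-2) - 15 = -5*(-2 - ⅓*(-2))/6 - 15 = -5*(-2 + ⅔)/6 - 15 = -⅚*(-4/3) - 15 = 10/9 - 15 = -125/9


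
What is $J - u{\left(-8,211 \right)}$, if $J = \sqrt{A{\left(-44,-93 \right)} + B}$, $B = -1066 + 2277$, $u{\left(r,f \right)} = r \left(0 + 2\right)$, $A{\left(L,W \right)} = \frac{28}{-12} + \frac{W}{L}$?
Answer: $16 + \frac{\sqrt{5274159}}{66} \approx 50.796$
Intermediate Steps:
$A{\left(L,W \right)} = - \frac{7}{3} + \frac{W}{L}$ ($A{\left(L,W \right)} = 28 \left(- \frac{1}{12}\right) + \frac{W}{L} = - \frac{7}{3} + \frac{W}{L}$)
$u{\left(r,f \right)} = 2 r$ ($u{\left(r,f \right)} = r 2 = 2 r$)
$B = 1211$
$J = \frac{\sqrt{5274159}}{66}$ ($J = \sqrt{\left(- \frac{7}{3} - \frac{93}{-44}\right) + 1211} = \sqrt{\left(- \frac{7}{3} - - \frac{93}{44}\right) + 1211} = \sqrt{\left(- \frac{7}{3} + \frac{93}{44}\right) + 1211} = \sqrt{- \frac{29}{132} + 1211} = \sqrt{\frac{159823}{132}} = \frac{\sqrt{5274159}}{66} \approx 34.796$)
$J - u{\left(-8,211 \right)} = \frac{\sqrt{5274159}}{66} - 2 \left(-8\right) = \frac{\sqrt{5274159}}{66} - -16 = \frac{\sqrt{5274159}}{66} + 16 = 16 + \frac{\sqrt{5274159}}{66}$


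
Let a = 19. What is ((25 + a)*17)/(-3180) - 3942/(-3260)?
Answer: 252427/259170 ≈ 0.97398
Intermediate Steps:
((25 + a)*17)/(-3180) - 3942/(-3260) = ((25 + 19)*17)/(-3180) - 3942/(-3260) = (44*17)*(-1/3180) - 3942*(-1/3260) = 748*(-1/3180) + 1971/1630 = -187/795 + 1971/1630 = 252427/259170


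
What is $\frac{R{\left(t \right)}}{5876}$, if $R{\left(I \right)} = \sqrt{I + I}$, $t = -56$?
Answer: $\frac{i \sqrt{7}}{1469} \approx 0.0018011 i$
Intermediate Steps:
$R{\left(I \right)} = \sqrt{2} \sqrt{I}$ ($R{\left(I \right)} = \sqrt{2 I} = \sqrt{2} \sqrt{I}$)
$\frac{R{\left(t \right)}}{5876} = \frac{\sqrt{2} \sqrt{-56}}{5876} = \sqrt{2} \cdot 2 i \sqrt{14} \cdot \frac{1}{5876} = 4 i \sqrt{7} \cdot \frac{1}{5876} = \frac{i \sqrt{7}}{1469}$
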